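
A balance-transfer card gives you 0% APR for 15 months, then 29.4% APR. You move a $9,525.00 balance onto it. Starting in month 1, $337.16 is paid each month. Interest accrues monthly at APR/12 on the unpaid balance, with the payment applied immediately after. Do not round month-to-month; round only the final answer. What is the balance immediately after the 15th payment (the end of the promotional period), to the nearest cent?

Promo months 1–15 at r₀ = 0%/12 = 0; months 16+ at r₁ = 29.4%/12 = 0.0245.
After month 15 (no interest yet): B = $9,525.00 − 15·$337.16 = $4,467.60.

$4,467.60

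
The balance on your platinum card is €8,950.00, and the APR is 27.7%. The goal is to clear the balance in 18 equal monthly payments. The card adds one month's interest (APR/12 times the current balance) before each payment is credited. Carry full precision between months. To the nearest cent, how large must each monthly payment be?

Monthly rate r = 27.7%/12 = 2.30833% = 0.0230833.
Level-payment amortization: P = B₀·r / (1 − (1+r)^(−n)) = 8950.00·0.0230833 / (1 − 1.02308^(−18)).
Denominator 1 − (1+r)^(−18) = 0.336865193.
P = 206.596 / 0.336865193 ≈ 613.29.

€613.29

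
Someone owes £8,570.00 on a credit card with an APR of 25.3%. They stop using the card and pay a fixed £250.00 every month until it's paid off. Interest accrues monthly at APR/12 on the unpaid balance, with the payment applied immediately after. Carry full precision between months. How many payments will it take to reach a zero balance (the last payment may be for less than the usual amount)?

Monthly rate r = 25.3%/12 = 2.10833% = 0.0210833.
Recurrence: B ← B·(1+r) − £250.00.
Month 1: interest £180.68; balance after payment £8,500.68.
Month 2: interest £179.22; balance after payment £8,429.91.
Closed form: n = −ln(1 − rB₀/P)/ln(1+r) = −ln(0.27726)/ln(1.02108) ≈ 61.483, so the balance reaches zero during payment 62.

62 payments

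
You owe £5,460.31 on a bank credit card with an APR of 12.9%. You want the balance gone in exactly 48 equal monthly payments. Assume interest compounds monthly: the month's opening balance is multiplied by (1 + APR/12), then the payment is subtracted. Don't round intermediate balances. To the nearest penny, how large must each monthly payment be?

Monthly rate r = 12.9%/12 = 1.075% = 0.01075.
Level-payment amortization: P = B₀·r / (1 − (1+r)^(−n)) = 5460.31·0.01075 / (1 − 1.01075^(−48)).
Denominator 1 − (1+r)^(−48) = 0.4014506.
P = 58.6983 / 0.4014506 ≈ 146.22.

£146.22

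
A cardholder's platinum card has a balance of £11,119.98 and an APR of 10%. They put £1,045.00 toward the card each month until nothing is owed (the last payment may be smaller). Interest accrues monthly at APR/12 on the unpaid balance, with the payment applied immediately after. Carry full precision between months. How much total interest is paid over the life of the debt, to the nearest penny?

£573.39

Monthly rate r = 10%/12 = 0.833333% = 0.00833333.
Payoff takes n = ⌈−ln(1 − rB₀/P)/ln(1+r)⌉ = ⌈11.189⌉ = 12 payments; the last is £198.37.
Total paid = 11·£1,045.00 + £198.37 = £11,693.37.
Total interest = total paid − principal = £11,693.37 − £11,119.98 = £573.39.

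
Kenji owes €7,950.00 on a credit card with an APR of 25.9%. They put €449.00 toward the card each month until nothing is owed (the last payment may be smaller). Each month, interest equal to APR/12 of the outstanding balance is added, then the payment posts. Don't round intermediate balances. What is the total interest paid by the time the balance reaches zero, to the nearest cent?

Monthly rate r = 25.9%/12 = 2.15833% = 0.0215833.
Payoff takes n = ⌈−ln(1 − rB₀/P)/ln(1+r)⌉ = ⌈22.550⌉ = 23 payments; the last is €247.95.
Total paid = 22·€449.00 + €247.95 = €10,125.95.
Total interest = total paid − principal = €10,125.95 − €7,950.00 = €2,175.95.

€2,175.95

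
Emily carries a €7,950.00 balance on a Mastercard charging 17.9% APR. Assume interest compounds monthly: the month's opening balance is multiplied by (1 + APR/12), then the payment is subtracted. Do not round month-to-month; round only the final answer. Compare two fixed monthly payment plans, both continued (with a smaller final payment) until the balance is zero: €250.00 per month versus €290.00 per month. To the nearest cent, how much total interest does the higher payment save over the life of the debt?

Monthly rate r = 17.9%/12 = 1.49167% = 0.0149167.
At €250.00/mo: n = ⌈−ln(1 − rB₀/P)/ln(1+r)⌉ = 44 payments (last €109.19); total interest = total paid − €7,950.00 = €2,909.19.
At €290.00/mo: 36 payments (last €149.00); total interest €2,349.00.
Interest saved = €2,909.19 − €2,349.00 = €560.19.

€560.19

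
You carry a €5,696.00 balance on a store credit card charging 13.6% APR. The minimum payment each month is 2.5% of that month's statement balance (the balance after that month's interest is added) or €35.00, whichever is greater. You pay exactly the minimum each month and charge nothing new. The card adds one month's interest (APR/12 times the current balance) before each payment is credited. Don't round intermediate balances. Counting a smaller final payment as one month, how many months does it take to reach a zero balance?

154 months

Monthly rate r = 13.6%/12 = 1.13333% = 0.0113333.
While 2.5% of the post-interest balance exceeds €35.00, each month B ← (B·(1+r))·(1 − 0.025), i.e. B shrinks by the factor (1+r)·0.975 = 0.98605.
This holds for months 1–101. Entering month 102 the balance is €1,378.36; 2.5% of the post-interest balance is now below €35.00, so the flat €35.00 minimum applies from here.
From month 102 a fixed €35.00 at rate r clears €1,378.36 in 53 more payments. Total: 101 + 53 = 154 months.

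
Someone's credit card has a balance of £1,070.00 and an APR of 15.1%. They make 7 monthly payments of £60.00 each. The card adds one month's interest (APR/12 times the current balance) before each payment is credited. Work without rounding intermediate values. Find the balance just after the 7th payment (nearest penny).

Monthly rate r = 15.1%/12 = 1.25833% = 0.0125833.
Each month: B ← B·(1+r) − £60.00.
Month 1: interest £13.46; balance after payment £1,023.46.
Month 2: interest £12.88; balance after payment £976.34.
Month 3: interest £12.29; balance after payment £928.63.
Month 4: interest £11.69; balance after payment £880.31.
Month 5: interest £11.08; balance after payment £831.39.
Month 6: interest £10.46; balance after payment £781.85.
Month 7: interest £9.84; balance after payment £731.69.

£731.69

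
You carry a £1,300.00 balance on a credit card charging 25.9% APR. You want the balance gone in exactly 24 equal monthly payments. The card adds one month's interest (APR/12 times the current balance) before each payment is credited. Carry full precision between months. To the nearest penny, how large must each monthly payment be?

£69.97

Monthly rate r = 25.9%/12 = 2.15833% = 0.0215833.
Level-payment amortization: P = B₀·r / (1 − (1+r)^(−n)) = 1300.00·0.0215833 / (1 − 1.02158^(−24)).
Denominator 1 − (1+r)^(−24) = 0.400997239.
P = 28.0583 / 0.400997239 ≈ 69.97.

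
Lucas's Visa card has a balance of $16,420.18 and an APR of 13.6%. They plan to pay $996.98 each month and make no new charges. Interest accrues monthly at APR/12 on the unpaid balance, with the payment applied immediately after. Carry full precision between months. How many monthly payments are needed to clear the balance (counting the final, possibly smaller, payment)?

Monthly rate r = 13.6%/12 = 1.13333% = 0.0113333.
Recurrence: B ← B·(1+r) − $996.98.
Month 1: interest $186.10; balance after payment $15,609.30.
Month 2: interest $176.91; balance after payment $14,789.22.
Closed form: n = −ln(1 − rB₀/P)/ln(1+r) = −ln(0.81334)/ln(1.01133) ≈ 18.333, so the balance reaches zero during payment 19.

19 payments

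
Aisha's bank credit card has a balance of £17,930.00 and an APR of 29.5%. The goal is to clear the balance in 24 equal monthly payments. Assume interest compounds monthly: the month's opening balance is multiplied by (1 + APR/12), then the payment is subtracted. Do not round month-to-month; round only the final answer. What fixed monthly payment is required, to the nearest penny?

£997.91

Monthly rate r = 29.5%/12 = 2.45833% = 0.0245833.
Level-payment amortization: P = B₀·r / (1 − (1+r)^(−n)) = 17930.00·0.0245833 / (1 − 1.02458^(−24)).
Denominator 1 − (1+r)^(−24) = 0.441703235.
P = 440.779 / 0.441703235 ≈ 997.91.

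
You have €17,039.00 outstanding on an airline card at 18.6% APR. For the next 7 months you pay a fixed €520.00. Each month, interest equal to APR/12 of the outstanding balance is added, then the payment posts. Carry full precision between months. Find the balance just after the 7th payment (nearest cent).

€15,162.25

Monthly rate r = 18.6%/12 = 1.55% = 0.0155.
Each month: B ← B·(1+r) − €520.00.
Month 1: interest €264.10; balance after payment €16,783.10.
Month 2: interest €260.14; balance after payment €16,523.24.
Month 3: interest €256.11; balance after payment €16,259.35.
Month 4: interest €252.02; balance after payment €15,991.37.
Month 5: interest €247.87; balance after payment €15,719.24.
Month 6: interest €243.65; balance after payment €15,442.89.
Month 7: interest €239.36; balance after payment €15,162.25.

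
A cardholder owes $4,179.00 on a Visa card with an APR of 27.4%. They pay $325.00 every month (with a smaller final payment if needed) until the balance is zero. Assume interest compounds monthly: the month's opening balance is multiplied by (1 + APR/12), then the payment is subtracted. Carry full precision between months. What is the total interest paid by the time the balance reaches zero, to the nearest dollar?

$825

Monthly rate r = 27.4%/12 = 2.28333% = 0.0228333.
Payoff takes n = ⌈−ln(1 − rB₀/P)/ln(1+r)⌉ = ⌈15.395⌉ = 16 payments; the last is $129.39.
Total paid = 15·$325.00 + $129.39 = $5,004.39.
Total interest = total paid − principal = $5,004.39 − $4,179.00 = $825.39.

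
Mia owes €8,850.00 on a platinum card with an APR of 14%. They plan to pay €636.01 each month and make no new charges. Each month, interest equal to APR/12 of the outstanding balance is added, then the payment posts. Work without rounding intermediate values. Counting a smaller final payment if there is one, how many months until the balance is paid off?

Monthly rate r = 14%/12 = 1.16667% = 0.0116667.
Recurrence: B ← B·(1+r) − €636.01.
Month 1: interest €103.25; balance after payment €8,317.24.
Month 2: interest €97.03; balance after payment €7,778.26.
Closed form: n = −ln(1 − rB₀/P)/ln(1+r) = −ln(0.83766)/ln(1.01167) ≈ 15.272, so the balance reaches zero during payment 16.

16 months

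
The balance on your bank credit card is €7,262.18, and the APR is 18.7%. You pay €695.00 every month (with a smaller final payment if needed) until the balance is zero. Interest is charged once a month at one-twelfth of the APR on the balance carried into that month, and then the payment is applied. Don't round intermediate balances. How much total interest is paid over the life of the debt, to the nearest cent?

Monthly rate r = 18.7%/12 = 1.55833% = 0.0155833.
Payoff takes n = ⌈−ln(1 − rB₀/P)/ln(1+r)⌉ = ⌈11.494⌉ = 12 payments; the last is €344.59.
Total paid = 11·€695.00 + €344.59 = €7,989.59.
Total interest = total paid − principal = €7,989.59 − €7,262.18 = €727.41.

€727.41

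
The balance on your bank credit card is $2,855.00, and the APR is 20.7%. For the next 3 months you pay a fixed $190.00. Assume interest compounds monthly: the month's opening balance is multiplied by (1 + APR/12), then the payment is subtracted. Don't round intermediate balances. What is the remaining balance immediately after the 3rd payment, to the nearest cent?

$2,425.42

Monthly rate r = 20.7%/12 = 1.725% = 0.01725.
Each month: B ← B·(1+r) − $190.00.
Month 1: interest $49.25; balance after payment $2,714.25.
Month 2: interest $46.82; balance after payment $2,571.07.
Month 3: interest $44.35; balance after payment $2,425.42.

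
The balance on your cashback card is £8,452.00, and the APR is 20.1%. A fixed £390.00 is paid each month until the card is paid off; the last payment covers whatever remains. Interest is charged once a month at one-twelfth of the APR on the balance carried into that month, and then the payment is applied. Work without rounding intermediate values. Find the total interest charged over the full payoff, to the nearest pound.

Monthly rate r = 20.1%/12 = 1.675% = 0.01675.
Payoff takes n = ⌈−ln(1 − rB₀/P)/ln(1+r)⌉ = ⌈27.150⌉ = 28 payments; the last is £58.77.
Total paid = 27·£390.00 + £58.77 = £10,588.77.
Total interest = total paid − principal = £10,588.77 − £8,452.00 = £2,136.77.

£2,137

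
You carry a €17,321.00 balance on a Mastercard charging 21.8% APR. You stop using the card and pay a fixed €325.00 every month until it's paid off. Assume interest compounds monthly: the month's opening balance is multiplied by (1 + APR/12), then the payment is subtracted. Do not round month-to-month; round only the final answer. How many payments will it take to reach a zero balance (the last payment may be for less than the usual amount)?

192 months

Monthly rate r = 21.8%/12 = 1.81667% = 0.0181667.
Recurrence: B ← B·(1+r) − €325.00.
Month 1: interest €314.66; balance after payment €17,310.66.
Month 2: interest €314.48; balance after payment €17,300.14.
Closed form: n = −ln(1 − rB₀/P)/ln(1+r) = −ln(0.031801)/ln(1.01817) ≈ 191.532, so the balance reaches zero during payment 192.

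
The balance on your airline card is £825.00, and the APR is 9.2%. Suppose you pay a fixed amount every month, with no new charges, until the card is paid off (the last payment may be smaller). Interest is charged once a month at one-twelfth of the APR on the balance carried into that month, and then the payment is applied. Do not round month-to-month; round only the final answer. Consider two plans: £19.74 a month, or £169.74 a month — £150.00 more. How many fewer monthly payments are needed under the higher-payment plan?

Monthly rate r = 9.2%/12 = 0.766667% = 0.00766667.
At £19.74/mo: n = ⌈−ln(1 − rB₀/P)/ln(1+r)⌉ = 51 payments (last £11.40); total interest = total paid − £825.00 = £173.40.
At £169.74/mo: 5 payments (last £165.04); total interest £19.00.
Payments saved = 51 − 5 = 46.

46 fewer payments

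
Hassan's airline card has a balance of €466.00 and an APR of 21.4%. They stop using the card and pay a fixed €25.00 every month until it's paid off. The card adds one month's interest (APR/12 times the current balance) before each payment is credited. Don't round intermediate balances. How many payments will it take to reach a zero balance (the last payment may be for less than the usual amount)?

23 payments

Monthly rate r = 21.4%/12 = 1.78333% = 0.0178333.
Recurrence: B ← B·(1+r) − €25.00.
Month 1: interest €8.31; balance after payment €449.31.
Month 2: interest €8.01; balance after payment €432.32.
Closed form: n = −ln(1 − rB₀/P)/ln(1+r) = −ln(0.66759)/ln(1.01783) ≈ 22.860, so the balance reaches zero during payment 23.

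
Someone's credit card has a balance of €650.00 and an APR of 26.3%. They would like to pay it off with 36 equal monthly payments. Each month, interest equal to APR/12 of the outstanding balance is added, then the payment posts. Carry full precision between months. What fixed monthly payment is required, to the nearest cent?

€26.29

Monthly rate r = 26.3%/12 = 2.19167% = 0.0219167.
Level-payment amortization: P = B₀·r / (1 − (1+r)^(−n)) = 650.00·0.0219167 / (1 − 1.02192^(−36)).
Denominator 1 − (1+r)^(−36) = 0.541813129.
P = 14.2458 / 0.541813129 ≈ 26.29.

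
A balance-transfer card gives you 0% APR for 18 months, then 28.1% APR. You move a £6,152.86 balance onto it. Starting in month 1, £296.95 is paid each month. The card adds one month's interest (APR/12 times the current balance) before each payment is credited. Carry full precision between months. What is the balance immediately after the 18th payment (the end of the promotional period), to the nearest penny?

£807.76

Promo months 1–18 at r₀ = 0%/12 = 0; months 19+ at r₁ = 28.1%/12 = 0.0234167.
After month 18 (no interest yet): B = £6,152.86 − 18·£296.95 = £807.76.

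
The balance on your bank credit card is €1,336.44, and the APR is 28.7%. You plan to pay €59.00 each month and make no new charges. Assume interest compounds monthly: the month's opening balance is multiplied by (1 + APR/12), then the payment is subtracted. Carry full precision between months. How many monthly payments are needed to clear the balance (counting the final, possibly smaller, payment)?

34 months

Monthly rate r = 28.7%/12 = 2.39167% = 0.0239167.
Recurrence: B ← B·(1+r) − €59.00.
Month 1: interest €31.96; balance after payment €1,309.40.
Month 2: interest €31.32; balance after payment €1,281.72.
Closed form: n = −ln(1 − rB₀/P)/ln(1+r) = −ln(0.45825)/ln(1.02392) ≈ 33.016, so the balance reaches zero during payment 34.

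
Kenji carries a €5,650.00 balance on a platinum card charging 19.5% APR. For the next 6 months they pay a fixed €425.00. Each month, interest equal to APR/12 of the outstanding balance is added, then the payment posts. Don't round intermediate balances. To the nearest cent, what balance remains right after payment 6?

Monthly rate r = 19.5%/12 = 1.625% = 0.01625.
Each month: B ← B·(1+r) − €425.00.
Month 1: interest €91.81; balance after payment €5,316.81.
Month 2: interest €86.40; balance after payment €4,978.21.
Month 3: interest €80.90; balance after payment €4,634.11.
Month 4: interest €75.30; balance after payment €4,284.41.
Month 5: interest €69.62; balance after payment €3,929.03.
Month 6: interest €63.85; balance after payment €3,567.88.

€3,567.88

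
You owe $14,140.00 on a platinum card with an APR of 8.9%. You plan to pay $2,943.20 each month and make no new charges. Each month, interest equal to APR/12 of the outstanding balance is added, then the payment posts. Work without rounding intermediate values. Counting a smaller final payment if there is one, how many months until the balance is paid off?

Monthly rate r = 8.9%/12 = 0.741667% = 0.00741667.
Recurrence: B ← B·(1+r) − $2,943.20.
Month 1: interest $104.87; balance after payment $11,301.67.
Month 2: interest $83.82; balance after payment $8,442.29.
Month 3: interest $62.61; balance after payment $5,561.71.
Month 4: interest $41.25; balance after payment $2,659.76.
Month 5: interest $19.73; balance after payment $0.00.

5 months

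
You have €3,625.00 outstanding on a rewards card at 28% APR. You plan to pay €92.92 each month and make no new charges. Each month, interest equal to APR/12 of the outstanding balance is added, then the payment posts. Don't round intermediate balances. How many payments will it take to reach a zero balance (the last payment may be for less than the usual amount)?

Monthly rate r = 28%/12 = 2.33333% = 0.0233333.
Recurrence: B ← B·(1+r) − €92.92.
Month 1: interest €84.58; balance after payment €3,616.66.
Month 2: interest €84.39; balance after payment €3,608.13.
Closed form: n = −ln(1 − rB₀/P)/ln(1+r) = −ln(0.089719)/ln(1.02333) ≈ 104.533, so the balance reaches zero during payment 105.

105 payments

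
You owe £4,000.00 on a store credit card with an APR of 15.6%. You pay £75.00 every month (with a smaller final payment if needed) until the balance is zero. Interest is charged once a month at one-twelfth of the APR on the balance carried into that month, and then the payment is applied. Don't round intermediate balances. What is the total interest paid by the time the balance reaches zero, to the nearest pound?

£2,864

Monthly rate r = 15.6%/12 = 1.3% = 0.013.
Payoff takes n = ⌈−ln(1 − rB₀/P)/ln(1+r)⌉ = ⌈91.512⌉ = 92 payments; the last is £38.55.
Total paid = 91·£75.00 + £38.55 = £6,863.55.
Total interest = total paid − principal = £6,863.55 − £4,000.00 = £2,863.55.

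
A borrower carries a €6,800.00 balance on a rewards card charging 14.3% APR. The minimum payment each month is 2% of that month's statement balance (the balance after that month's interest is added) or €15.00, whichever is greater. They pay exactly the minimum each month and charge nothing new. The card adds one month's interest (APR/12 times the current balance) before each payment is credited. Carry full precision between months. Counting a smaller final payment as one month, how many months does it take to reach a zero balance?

341 months

Monthly rate r = 14.3%/12 = 1.19167% = 0.0119167.
While 2% of the post-interest balance exceeds €15.00, each month B ← (B·(1+r))·(1 − 0.02), i.e. B shrinks by the factor (1+r)·0.98 = 0.99168.
This holds for months 1–266. Entering month 267 the balance is €736.46; 2% of the post-interest balance is now below €15.00, so the flat €15.00 minimum applies from here.
From month 267 a fixed €15.00 at rate r clears €736.46 in 75 more payments. Total: 266 + 75 = 341 months.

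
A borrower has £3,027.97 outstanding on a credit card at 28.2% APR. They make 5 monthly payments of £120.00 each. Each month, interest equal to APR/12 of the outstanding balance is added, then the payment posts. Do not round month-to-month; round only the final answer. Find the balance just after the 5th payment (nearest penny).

Monthly rate r = 28.2%/12 = 2.35% = 0.0235.
Each month: B ← B·(1+r) − £120.00.
Month 1: interest £71.16; balance after payment £2,979.13.
Month 2: interest £70.01; balance after payment £2,929.14.
Month 3: interest £68.83; balance after payment £2,877.97.
Month 4: interest £67.63; balance after payment £2,825.60.
Month 5: interest £66.40; balance after payment £2,772.01.

£2,772.01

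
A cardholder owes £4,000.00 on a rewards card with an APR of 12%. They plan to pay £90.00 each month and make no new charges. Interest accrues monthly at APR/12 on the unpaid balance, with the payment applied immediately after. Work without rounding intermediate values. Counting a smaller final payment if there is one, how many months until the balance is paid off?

60 months

Monthly rate r = 12%/12 = 1% = 0.01.
Recurrence: B ← B·(1+r) − £90.00.
Month 1: interest £40.00; balance after payment £3,950.00.
Month 2: interest £39.50; balance after payment £3,899.50.
Closed form: n = −ln(1 − rB₀/P)/ln(1+r) = −ln(0.55556)/ln(1.01) ≈ 59.072, so the balance reaches zero during payment 60.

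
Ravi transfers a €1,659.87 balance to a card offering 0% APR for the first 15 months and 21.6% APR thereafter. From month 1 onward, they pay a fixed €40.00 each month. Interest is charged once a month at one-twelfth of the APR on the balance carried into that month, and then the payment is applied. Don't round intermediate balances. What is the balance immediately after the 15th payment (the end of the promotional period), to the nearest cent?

€1,059.87

Promo months 1–15 at r₀ = 0%/12 = 0; months 16+ at r₁ = 21.6%/12 = 0.018.
After month 15 (no interest yet): B = €1,659.87 − 15·€40.00 = €1,059.87.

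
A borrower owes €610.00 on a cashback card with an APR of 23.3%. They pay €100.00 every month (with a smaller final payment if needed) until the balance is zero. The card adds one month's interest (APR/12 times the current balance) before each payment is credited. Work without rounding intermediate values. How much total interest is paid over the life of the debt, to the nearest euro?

Monthly rate r = 23.3%/12 = 1.94167% = 0.0194167.
Payoff takes n = ⌈−ln(1 − rB₀/P)/ln(1+r)⌉ = ⌈6.555⌉ = 7 payments; the last is €55.78.
Total paid = 6·€100.00 + €55.78 = €655.78.
Total interest = total paid − principal = €655.78 − €610.00 = €45.78.

€46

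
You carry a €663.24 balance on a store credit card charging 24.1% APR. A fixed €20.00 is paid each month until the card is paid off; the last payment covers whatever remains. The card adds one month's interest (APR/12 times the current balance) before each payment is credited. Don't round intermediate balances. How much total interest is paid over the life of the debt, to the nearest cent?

Monthly rate r = 24.1%/12 = 2.00833% = 0.0200833.
Payoff takes n = ⌈−ln(1 − rB₀/P)/ln(1+r)⌉ = ⌈55.150⌉ = 56 payments; the last is €3.03.
Total paid = 55·€20.00 + €3.03 = €1,103.03.
Total interest = total paid − principal = €1,103.03 − €663.24 = €439.79.

€439.79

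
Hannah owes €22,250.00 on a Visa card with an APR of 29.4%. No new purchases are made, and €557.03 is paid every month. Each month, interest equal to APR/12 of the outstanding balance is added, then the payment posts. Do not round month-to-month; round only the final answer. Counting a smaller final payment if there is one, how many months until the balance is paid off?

159 payments

Monthly rate r = 29.4%/12 = 2.45% = 0.0245.
Recurrence: B ← B·(1+r) − €557.03.
Month 1: interest €545.12; balance after payment €22,238.10.
Month 2: interest €544.83; balance after payment €22,225.90.
Closed form: n = −ln(1 − rB₀/P)/ln(1+r) = −ln(0.021372)/ln(1.0245) ≈ 158.881, so the balance reaches zero during payment 159.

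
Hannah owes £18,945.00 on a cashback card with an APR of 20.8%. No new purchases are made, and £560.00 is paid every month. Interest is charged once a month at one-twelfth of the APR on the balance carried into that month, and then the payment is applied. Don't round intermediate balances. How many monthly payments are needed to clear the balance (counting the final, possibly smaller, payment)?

52 months

Monthly rate r = 20.8%/12 = 1.73333% = 0.0173333.
Recurrence: B ← B·(1+r) − £560.00.
Month 1: interest £328.38; balance after payment £18,713.38.
Month 2: interest £324.37; balance after payment £18,477.75.
Closed form: n = −ln(1 − rB₀/P)/ln(1+r) = −ln(0.41361)/ln(1.01733) ≈ 51.373, so the balance reaches zero during payment 52.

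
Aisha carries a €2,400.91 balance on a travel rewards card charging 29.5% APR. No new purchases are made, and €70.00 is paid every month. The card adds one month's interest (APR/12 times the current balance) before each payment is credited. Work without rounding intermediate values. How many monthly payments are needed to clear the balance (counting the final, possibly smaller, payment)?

Monthly rate r = 29.5%/12 = 2.45833% = 0.0245833.
Recurrence: B ← B·(1+r) − €70.00.
Month 1: interest €59.02; balance after payment €2,389.93.
Month 2: interest €58.75; balance after payment €2,378.68.
Closed form: n = −ln(1 − rB₀/P)/ln(1+r) = −ln(0.15682)/ln(1.02458) ≈ 76.284, so the balance reaches zero during payment 77.

77 months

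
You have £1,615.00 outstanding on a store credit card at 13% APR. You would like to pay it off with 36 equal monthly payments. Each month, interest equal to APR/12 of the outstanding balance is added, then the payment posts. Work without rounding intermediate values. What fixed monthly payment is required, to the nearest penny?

£54.42

Monthly rate r = 13%/12 = 1.08333% = 0.0108333.
Level-payment amortization: P = B₀·r / (1 − (1+r)^(−n)) = 1615.00·0.0108333 / (1 − 1.01083^(−36)).
Denominator 1 − (1+r)^(−36) = 0.321521599.
P = 17.4958 / 0.321521599 ≈ 54.42.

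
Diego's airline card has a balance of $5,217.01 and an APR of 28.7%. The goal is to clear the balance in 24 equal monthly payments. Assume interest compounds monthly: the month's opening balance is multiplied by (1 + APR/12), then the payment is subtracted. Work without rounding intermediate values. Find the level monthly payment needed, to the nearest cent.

$288.22

Monthly rate r = 28.7%/12 = 2.39167% = 0.0239167.
Level-payment amortization: P = B₀·r / (1 − (1+r)^(−n)) = 5217.01·0.0239167 / (1 − 1.02392^(−24)).
Denominator 1 − (1+r)^(−24) = 0.432913503.
P = 124.773 / 0.432913503 ≈ 288.22.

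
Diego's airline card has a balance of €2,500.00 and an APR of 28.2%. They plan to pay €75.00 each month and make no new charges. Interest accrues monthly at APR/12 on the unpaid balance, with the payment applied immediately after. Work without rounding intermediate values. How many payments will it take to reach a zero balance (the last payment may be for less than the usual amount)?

66 months

Monthly rate r = 28.2%/12 = 2.35% = 0.0235.
Recurrence: B ← B·(1+r) − €75.00.
Month 1: interest €58.75; balance after payment €2,483.75.
Month 2: interest €58.37; balance after payment €2,467.12.
Closed form: n = −ln(1 − rB₀/P)/ln(1+r) = −ln(0.21667)/ln(1.0235) ≈ 65.842, so the balance reaches zero during payment 66.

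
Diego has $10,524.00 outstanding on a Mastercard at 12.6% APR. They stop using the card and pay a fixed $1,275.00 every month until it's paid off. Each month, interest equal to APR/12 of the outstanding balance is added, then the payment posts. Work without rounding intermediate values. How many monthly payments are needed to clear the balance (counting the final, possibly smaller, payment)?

Monthly rate r = 12.6%/12 = 1.05% = 0.0105.
Recurrence: B ← B·(1+r) − $1,275.00.
Month 1: interest $110.50; balance after payment $9,359.50.
Month 2: interest $98.27; balance after payment $8,182.78.
Closed form: n = −ln(1 − rB₀/P)/ln(1+r) = −ln(0.91333)/ln(1.0105) ≈ 8.679, so the balance reaches zero during payment 9.

9 months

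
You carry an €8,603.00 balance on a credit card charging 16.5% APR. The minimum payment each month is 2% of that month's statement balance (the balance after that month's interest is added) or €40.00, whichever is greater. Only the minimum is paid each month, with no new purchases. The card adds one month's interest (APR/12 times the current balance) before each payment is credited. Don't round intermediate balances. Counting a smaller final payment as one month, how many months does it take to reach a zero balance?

308 months

Monthly rate r = 16.5%/12 = 1.375% = 0.01375.
While 2% of the post-interest balance exceeds €40.00, each month B ← (B·(1+r))·(1 − 0.02), i.e. B shrinks by the factor (1+r)·0.98 = 0.99347.
This holds for months 1–225. Entering month 226 the balance is €1,972.25; 2% of the post-interest balance is now below €40.00, so the flat €40.00 minimum applies from here.
From month 226 a fixed €40.00 at rate r clears €1,972.25 in 83 more payments. Total: 225 + 83 = 308 months.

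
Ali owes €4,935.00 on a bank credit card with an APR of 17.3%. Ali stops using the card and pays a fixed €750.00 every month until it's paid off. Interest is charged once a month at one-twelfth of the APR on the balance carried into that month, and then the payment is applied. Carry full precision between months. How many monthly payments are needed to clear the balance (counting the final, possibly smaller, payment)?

7 payments

Monthly rate r = 17.3%/12 = 1.44167% = 0.0144167.
Recurrence: B ← B·(1+r) − €750.00.
Month 1: interest €71.15; balance after payment €4,256.15.
Month 2: interest €61.36; balance after payment €3,567.51.
Closed form: n = −ln(1 − rB₀/P)/ln(1+r) = −ln(0.90514)/ln(1.01442) ≈ 6.963, so the balance reaches zero during payment 7.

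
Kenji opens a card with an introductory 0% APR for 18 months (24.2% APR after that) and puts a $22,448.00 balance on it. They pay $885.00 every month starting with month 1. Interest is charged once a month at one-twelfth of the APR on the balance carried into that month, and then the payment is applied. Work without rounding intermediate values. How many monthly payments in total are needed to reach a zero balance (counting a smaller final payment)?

Promo months 1–18 at r₀ = 0%/12 = 0; months 19+ at r₁ = 24.2%/12 = 0.0201667.
After month 18 (no interest yet): B = $22,448.00 − 18·$885.00 = $6,518.00.
Then at r₁ with $885.00/mo: n₂ = −ln(1 − r₁·B/P)/ln(1+r₁) ≈ 8.05 → 9 more payments.

27 payments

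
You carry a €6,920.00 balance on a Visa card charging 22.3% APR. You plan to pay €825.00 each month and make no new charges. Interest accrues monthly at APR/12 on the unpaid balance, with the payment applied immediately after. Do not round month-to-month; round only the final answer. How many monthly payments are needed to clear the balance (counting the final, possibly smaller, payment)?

10 months

Monthly rate r = 22.3%/12 = 1.85833% = 0.0185833.
Recurrence: B ← B·(1+r) − €825.00.
Month 1: interest €128.60; balance after payment €6,223.60.
Month 2: interest €115.66; balance after payment €5,514.25.
Closed form: n = −ln(1 − rB₀/P)/ln(1+r) = −ln(0.84413)/ln(1.01858) ≈ 9.203, so the balance reaches zero during payment 10.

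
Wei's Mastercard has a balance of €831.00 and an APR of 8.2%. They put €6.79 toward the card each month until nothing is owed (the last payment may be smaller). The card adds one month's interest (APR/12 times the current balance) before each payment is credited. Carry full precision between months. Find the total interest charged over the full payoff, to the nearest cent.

€973.41

Monthly rate r = 8.2%/12 = 0.683333% = 0.00683333.
Payoff takes n = ⌈−ln(1 − rB₀/P)/ln(1+r)⌉ = ⌈265.744⌉ = 266 payments; the last is €5.06.
Total paid = 265·€6.79 + €5.06 = €1,804.41.
Total interest = total paid − principal = €1,804.41 − €831.00 = €973.41.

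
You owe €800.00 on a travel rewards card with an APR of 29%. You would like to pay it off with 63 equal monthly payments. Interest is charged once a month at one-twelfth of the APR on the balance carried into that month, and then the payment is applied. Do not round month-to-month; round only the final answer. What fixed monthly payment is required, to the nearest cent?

€24.85

Monthly rate r = 29%/12 = 2.41667% = 0.0241667.
Level-payment amortization: P = B₀·r / (1 − (1+r)^(−n)) = 800.00·0.0241667 / (1 − 1.02417^(−63)).
Denominator 1 − (1+r)^(−63) = 0.777848178.
P = 19.3333 / 0.777848178 ≈ 24.85.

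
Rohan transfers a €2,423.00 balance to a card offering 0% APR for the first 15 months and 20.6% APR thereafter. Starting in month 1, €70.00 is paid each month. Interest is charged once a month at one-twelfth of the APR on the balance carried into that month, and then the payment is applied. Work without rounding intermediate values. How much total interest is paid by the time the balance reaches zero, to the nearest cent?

Promo months 1–15 at r₀ = 0%/12 = 0; months 16+ at r₁ = 20.6%/12 = 0.0171667.
After month 15 (no interest yet): B = €2,423.00 − 15·€70.00 = €1,373.00.
Then at r₁ with €70.00/mo: n₂ = −ln(1 − r₁·B/P)/ln(1+r₁) ≈ 24.12 → 25 more payments.
Total paid = 39·€70.00 + €8.46 = €2,738.46; interest = €2,738.46 − €2,423.00 = €315.46.

€315.46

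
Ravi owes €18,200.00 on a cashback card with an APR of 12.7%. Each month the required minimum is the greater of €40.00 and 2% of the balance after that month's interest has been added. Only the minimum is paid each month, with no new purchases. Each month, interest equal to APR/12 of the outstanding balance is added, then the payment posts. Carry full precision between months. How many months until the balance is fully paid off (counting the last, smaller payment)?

Monthly rate r = 12.7%/12 = 1.05833% = 0.0105833.
While 2% of the post-interest balance exceeds €40.00, each month B ← (B·(1+r))·(1 − 0.02), i.e. B shrinks by the factor (1+r)·0.98 = 0.99037.
This holds for months 1–230. Entering month 231 the balance is €1,966.34; 2% of the post-interest balance is now below €40.00, so the flat €40.00 minimum applies from here.
From month 231 a fixed €40.00 at rate r clears €1,966.34 in 70 more payments. Total: 230 + 70 = 300 months.

300 months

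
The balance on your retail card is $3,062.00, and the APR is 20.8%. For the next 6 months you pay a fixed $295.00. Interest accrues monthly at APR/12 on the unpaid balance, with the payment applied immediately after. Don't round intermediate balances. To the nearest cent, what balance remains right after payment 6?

$1,546.07

Monthly rate r = 20.8%/12 = 1.73333% = 0.0173333.
Each month: B ← B·(1+r) − $295.00.
Month 1: interest $53.07; balance after payment $2,820.07.
Month 2: interest $48.88; balance after payment $2,573.96.
Month 3: interest $44.62; balance after payment $2,323.57.
Month 4: interest $40.28; balance after payment $2,068.85.
Month 5: interest $35.86; balance after payment $1,809.71.
Month 6: interest $31.37; balance after payment $1,546.07.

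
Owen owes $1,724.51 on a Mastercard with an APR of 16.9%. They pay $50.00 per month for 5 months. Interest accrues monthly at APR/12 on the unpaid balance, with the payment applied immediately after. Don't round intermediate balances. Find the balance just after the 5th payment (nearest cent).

$1,592.27

Monthly rate r = 16.9%/12 = 1.40833% = 0.0140833.
Each month: B ← B·(1+r) − $50.00.
Month 1: interest $24.29; balance after payment $1,698.80.
Month 2: interest $23.92; balance after payment $1,672.72.
Month 3: interest $23.56; balance after payment $1,646.28.
Month 4: interest $23.19; balance after payment $1,619.46.
Month 5: interest $22.81; balance after payment $1,592.27.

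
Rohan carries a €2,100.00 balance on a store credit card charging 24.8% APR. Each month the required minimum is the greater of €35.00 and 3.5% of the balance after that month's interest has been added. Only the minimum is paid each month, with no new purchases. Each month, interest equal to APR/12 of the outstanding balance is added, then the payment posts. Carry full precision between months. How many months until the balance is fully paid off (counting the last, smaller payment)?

93 months

Monthly rate r = 24.8%/12 = 2.06667% = 0.0206667.
While 3.5% of the post-interest balance exceeds €35.00, each month B ← (B·(1+r))·(1 − 0.035), i.e. B shrinks by the factor (1+r)·0.965 = 0.98494.
This holds for months 1–51. Entering month 52 the balance is €968.71; 3.5% of the post-interest balance is now below €35.00, so the flat €35.00 minimum applies from here.
From month 52 a fixed €35.00 at rate r clears €968.71 in 42 more payments. Total: 51 + 42 = 93 months.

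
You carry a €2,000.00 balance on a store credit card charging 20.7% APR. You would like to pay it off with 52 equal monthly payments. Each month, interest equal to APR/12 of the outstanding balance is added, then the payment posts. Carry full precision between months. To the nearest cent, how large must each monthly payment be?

€58.57

Monthly rate r = 20.7%/12 = 1.725% = 0.01725.
Level-payment amortization: P = B₀·r / (1 − (1+r)^(−n)) = 2000.00·0.01725 / (1 − 1.01725^(−52)).
Denominator 1 − (1+r)^(−52) = 0.589077732.
P = 34.5 / 0.589077732 ≈ 58.57.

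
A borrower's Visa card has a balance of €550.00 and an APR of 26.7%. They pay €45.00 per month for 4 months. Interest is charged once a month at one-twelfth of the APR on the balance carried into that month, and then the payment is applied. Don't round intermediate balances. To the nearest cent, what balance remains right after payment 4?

Monthly rate r = 26.7%/12 = 2.225% = 0.02225.
Each month: B ← B·(1+r) − €45.00.
Month 1: interest €12.24; balance after payment €517.24.
Month 2: interest €11.51; balance after payment €483.75.
Month 3: interest €10.76; balance after payment €449.51.
Month 4: interest €10.00; balance after payment €414.51.

€414.51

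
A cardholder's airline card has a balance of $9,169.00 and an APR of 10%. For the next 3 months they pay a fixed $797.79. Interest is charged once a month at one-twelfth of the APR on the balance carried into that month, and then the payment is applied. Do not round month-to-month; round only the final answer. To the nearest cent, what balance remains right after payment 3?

$6,986.77

Monthly rate r = 10%/12 = 0.833333% = 0.00833333.
Each month: B ← B·(1+r) − $797.79.
Month 1: interest $76.41; balance after payment $8,447.62.
Month 2: interest $70.40; balance after payment $7,720.23.
Month 3: interest $64.34; balance after payment $6,986.77.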